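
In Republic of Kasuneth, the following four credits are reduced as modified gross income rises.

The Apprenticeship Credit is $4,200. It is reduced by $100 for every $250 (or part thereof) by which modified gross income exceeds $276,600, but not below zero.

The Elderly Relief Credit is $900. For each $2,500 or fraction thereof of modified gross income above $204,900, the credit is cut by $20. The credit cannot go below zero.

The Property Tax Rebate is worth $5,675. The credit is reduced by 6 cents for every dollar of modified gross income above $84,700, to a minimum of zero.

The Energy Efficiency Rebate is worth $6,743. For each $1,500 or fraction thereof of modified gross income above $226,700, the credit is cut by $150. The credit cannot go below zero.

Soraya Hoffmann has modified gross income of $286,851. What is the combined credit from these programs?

$833

Apprenticeship Credit: income exceeds $276,600 by $10,251 → 42 increments × $100 = $4,200 ≥ base, so the credit is $0.
Elderly Relief Credit: income exceeds $204,900 by $81,951, which is 33 full-or-partial $2,500 increments; reduction = 33 × $20 = $660, leaving $240.
Property Tax Rebate: 6% of the $202,151 excess over $84,700 is $12,129.06 ≥ base, so the credit is $0.
Energy Efficiency Rebate: income exceeds $226,700 by $60,151, which is 41 full-or-partial $1,500 increments; reduction = 41 × $150 = $6,150, leaving $593.
Total: $0 + $240 + $0 + $593 = $833.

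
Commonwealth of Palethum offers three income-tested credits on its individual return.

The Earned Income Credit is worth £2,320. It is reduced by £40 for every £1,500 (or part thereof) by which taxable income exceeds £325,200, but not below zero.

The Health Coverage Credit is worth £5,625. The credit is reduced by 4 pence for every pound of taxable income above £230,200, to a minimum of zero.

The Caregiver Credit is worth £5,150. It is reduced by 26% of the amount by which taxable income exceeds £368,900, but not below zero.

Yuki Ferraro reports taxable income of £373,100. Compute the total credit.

£5,098

Earned Income Credit: income exceeds £325,200 by £47,900, which is 32 full-or-partial £1,500 increments; reduction = 32 × £40 = £1,280, leaving £1,040.
Health Coverage Credit: 4% of the £142,900 excess over £230,200 is £5,716 ≥ base, so the credit is £0.
Caregiver Credit: 26% of the £4,200 excess over £368,900 is £1,092; credit = £5,150 − £1,092 = £4,058.
Total: £1,040 + £0 + £4,058 = £5,098.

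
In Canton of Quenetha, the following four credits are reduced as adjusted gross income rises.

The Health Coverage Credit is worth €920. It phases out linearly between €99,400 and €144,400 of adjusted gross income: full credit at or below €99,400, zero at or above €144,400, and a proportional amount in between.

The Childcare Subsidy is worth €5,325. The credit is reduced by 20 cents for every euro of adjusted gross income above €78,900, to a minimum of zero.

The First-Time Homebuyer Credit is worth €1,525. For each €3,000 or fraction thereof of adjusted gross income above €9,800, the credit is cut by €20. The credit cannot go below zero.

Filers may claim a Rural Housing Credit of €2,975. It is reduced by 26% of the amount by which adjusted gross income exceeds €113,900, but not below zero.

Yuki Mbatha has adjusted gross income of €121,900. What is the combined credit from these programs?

€2,120

Health Coverage Credit: €121,900 is €22,500 into a €45,000 phase-out range, leaving 22,500/45,000 of the credit: €920 × 22,500/45,000 = €460.
Childcare Subsidy: 20% of the €43,000 excess over €78,900 is €8,600 ≥ base, so the credit is €0.
First-Time Homebuyer Credit: income exceeds €9,800 by €112,100, which is 38 full-or-partial €3,000 increments; reduction = 38 × €20 = €760, leaving €765.
Rural Housing Credit: 26% of the €8,000 excess over €113,900 is €2,080; credit = €2,975 − €2,080 = €895.
Total: €460 + €0 + €765 + €895 = €2,120.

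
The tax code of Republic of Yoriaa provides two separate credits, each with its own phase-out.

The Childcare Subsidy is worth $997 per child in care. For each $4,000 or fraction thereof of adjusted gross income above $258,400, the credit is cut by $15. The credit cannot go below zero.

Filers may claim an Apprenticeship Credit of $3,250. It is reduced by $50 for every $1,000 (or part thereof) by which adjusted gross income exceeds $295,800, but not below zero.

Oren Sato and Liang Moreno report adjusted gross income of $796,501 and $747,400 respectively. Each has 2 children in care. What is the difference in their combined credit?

$149

Oren ($796,501): Childcare Subsidy: base = 2 × $997 = $1,994. income exceeds $258,400 by $538,101 → 135 increments × $15 = $2,025 ≥ base, so the credit is $0. Apprenticeship Credit: income exceeds $295,800 by $500,701 → 501 increments × $50 = $25,050 ≥ base, so the credit is $0. total $0 + $0 = $0
Liang ($747,400): Childcare Subsidy: base = 2 × $997 = $1,994. income exceeds $258,400 by $489,000, which is 123 full-or-partial $4,000 increments; reduction = 123 × $15 = $1,845, leaving $149. Apprenticeship Credit: income exceeds $295,800 by $451,600 → 452 increments × $50 = $22,600 ≥ base, so the credit is $0. total $149 + $0 = $149
Difference: |$0 − $149| = $149.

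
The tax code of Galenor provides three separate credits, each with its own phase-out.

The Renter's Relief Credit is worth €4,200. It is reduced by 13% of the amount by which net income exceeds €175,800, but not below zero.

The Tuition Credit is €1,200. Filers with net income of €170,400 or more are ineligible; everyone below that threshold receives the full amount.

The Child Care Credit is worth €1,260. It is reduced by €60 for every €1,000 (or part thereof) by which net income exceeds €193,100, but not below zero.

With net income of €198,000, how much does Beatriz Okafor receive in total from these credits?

€2,274

Renter's Relief Credit: 13% of the €22,200 excess over €175,800 is €2,886; credit = €4,200 − €2,886 = €1,314.
Tuition Credit: €198,000 meets or exceeds the €170,400 cutoff, so the credit is €0.
Child Care Credit: income exceeds €193,100 by €4,900, which is 5 full-or-partial €1,000 increments; reduction = 5 × €60 = €300, leaving €960.
Total: €1,314 + €0 + €960 = €2,274.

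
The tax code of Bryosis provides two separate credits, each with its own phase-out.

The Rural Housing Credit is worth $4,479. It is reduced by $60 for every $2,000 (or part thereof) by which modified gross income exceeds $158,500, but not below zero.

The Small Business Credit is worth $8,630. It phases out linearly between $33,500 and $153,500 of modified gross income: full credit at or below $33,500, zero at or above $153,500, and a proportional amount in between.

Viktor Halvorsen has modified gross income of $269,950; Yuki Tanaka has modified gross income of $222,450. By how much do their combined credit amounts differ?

$1,440

Viktor ($269,950): Rural Housing Credit: income exceeds $158,500 by $111,450, which is 56 full-or-partial $2,000 increments; reduction = 56 × $60 = $3,360, leaving $1,119. Small Business Credit: $269,950 is at or above $153,500, so the credit is $0. total $1,119 + $0 = $1,119
Yuki ($222,450): Rural Housing Credit: income exceeds $158,500 by $63,950, which is 32 full-or-partial $2,000 increments; reduction = 32 × $60 = $1,920, leaving $2,559. Small Business Credit: $222,450 is at or above $153,500, so the credit is $0. total $2,559 + $0 = $2,559
Difference: |$1,119 − $2,559| = $1,440.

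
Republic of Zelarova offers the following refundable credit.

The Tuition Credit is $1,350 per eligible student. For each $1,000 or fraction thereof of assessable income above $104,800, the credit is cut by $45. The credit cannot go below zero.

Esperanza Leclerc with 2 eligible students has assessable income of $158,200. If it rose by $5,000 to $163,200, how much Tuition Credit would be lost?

$225

At $158,200 — base = 2 × $1,350 = $2,700. income exceeds $104,800 by $53,400, which is 54 full-or-partial $1,000 increments; reduction = 54 × $45 = $2,430, leaving $270.
At $163,200 — base = 2 × $1,350 = $2,700. income exceeds $104,800 by $58,400, which is 59 full-or-partial $1,000 increments; reduction = 59 × $45 = $2,655, leaving $45.
Lost: $270 − $45 = $225.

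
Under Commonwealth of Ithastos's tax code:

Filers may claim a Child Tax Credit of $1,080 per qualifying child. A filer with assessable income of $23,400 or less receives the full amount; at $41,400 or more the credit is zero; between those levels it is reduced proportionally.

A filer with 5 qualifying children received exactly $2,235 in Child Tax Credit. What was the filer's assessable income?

Full credit = 5 × $1,080 = $5,400.
$2,235 is 2,235/5,400 of the full $5,400, so 3,165/5,400 of the $18,000 range has been used: income = $23,400 + $18,000 × 3,165/5,400 = $33,950.

$33,950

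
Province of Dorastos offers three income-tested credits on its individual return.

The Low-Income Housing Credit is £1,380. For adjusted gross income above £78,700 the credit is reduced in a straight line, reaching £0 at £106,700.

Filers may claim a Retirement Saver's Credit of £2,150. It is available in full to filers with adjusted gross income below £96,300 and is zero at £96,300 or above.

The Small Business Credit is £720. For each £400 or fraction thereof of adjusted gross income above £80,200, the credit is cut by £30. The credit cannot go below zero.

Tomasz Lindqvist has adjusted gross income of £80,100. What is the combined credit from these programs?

Low-Income Housing Credit: £80,100 is £1,400 into a £28,000 phase-out range, leaving 26,600/28,000 of the credit: £1,380 × 26,600/28,000 = £1,311.
Retirement Saver's Credit: £80,100 is below the £96,300 cutoff, so the full £2,150 applies.
Small Business Credit: £80,100 is at or below the £80,200 threshold, so the full £720 applies.
Total: £1,311 + £2,150 + £720 = £4,181.

£4,181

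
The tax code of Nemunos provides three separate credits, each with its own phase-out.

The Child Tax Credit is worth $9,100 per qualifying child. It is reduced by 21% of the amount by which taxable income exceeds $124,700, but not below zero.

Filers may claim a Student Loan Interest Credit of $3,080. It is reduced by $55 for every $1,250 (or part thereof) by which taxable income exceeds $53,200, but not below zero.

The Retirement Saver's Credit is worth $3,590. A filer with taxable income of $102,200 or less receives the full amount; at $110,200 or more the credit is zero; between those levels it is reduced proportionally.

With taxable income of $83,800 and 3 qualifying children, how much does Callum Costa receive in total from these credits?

Child Tax Credit: base = 3 × $9,100 = $27,300. $83,800 is at or below the $124,700 threshold, so the full $27,300 applies.
Student Loan Interest Credit: income exceeds $53,200 by $30,600, which is 25 full-or-partial $1,250 increments; reduction = 25 × $55 = $1,375, leaving $1,705.
Retirement Saver's Credit: $83,800 is at or below the $102,200 threshold, so the full $3,590 applies.
Total: $27,300 + $1,705 + $3,590 = $32,595.

$32,595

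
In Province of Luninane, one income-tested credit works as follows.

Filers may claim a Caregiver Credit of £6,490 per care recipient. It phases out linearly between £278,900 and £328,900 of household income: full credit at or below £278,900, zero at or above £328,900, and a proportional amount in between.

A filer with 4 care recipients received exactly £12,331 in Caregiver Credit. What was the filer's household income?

£305,150

Full credit = 4 × £6,490 = £25,960.
£12,331 is 12,331/25,960 of the full £25,960, so 13,629/25,960 of the £50,000 range has been used: income = £278,900 + £50,000 × 13,629/25,960 = £305,150.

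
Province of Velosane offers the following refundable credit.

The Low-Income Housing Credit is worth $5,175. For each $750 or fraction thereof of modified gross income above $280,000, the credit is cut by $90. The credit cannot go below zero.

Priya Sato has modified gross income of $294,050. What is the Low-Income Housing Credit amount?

$3,465

Low-Income Housing Credit: income exceeds $280,000 by $14,050, which is 19 full-or-partial $750 increments; reduction = 19 × $90 = $1,710, leaving $3,465.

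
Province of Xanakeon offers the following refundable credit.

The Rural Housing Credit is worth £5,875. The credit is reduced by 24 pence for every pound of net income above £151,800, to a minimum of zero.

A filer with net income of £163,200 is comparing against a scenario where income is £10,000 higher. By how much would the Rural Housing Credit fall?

At £163,200 — 24% of the £11,400 excess over £151,800 is £2,736; credit = £5,875 − £2,736 = £3,139.
At £173,200 — 24% of the £21,400 excess over £151,800 is £5,136; credit = £5,875 − £5,136 = £739.
Lost: £3,139 − £739 = £2,400.

£2,400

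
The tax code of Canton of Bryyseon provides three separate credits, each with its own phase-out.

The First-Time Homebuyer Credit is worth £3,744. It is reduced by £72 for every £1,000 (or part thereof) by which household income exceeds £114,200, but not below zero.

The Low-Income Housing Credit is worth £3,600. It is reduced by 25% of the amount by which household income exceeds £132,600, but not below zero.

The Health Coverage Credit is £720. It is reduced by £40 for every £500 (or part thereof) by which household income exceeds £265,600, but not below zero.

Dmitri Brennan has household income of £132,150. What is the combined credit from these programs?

£6,768

First-Time Homebuyer Credit: income exceeds £114,200 by £17,950, which is 18 full-or-partial £1,000 increments; reduction = 18 × £72 = £1,296, leaving £2,448.
Low-Income Housing Credit: £132,150 is at or below the £132,600 threshold, so the full £3,600 applies.
Health Coverage Credit: £132,150 is at or below the £265,600 threshold, so the full £720 applies.
Total: £2,448 + £3,600 + £720 = £6,768.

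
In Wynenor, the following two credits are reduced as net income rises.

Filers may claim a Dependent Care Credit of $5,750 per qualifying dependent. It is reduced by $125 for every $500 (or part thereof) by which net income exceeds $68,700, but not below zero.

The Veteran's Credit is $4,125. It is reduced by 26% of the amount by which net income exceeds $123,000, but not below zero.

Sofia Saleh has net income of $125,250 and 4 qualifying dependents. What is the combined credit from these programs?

$12,290

Dependent Care Credit: base = 4 × $5,750 = $23,000. income exceeds $68,700 by $56,550, which is 114 full-or-partial $500 increments; reduction = 114 × $125 = $14,250, leaving $8,750.
Veteran's Credit: 26% of the $2,250 excess over $123,000 is $585; credit = $4,125 − $585 = $3,540.
Total: $8,750 + $3,540 = $12,290.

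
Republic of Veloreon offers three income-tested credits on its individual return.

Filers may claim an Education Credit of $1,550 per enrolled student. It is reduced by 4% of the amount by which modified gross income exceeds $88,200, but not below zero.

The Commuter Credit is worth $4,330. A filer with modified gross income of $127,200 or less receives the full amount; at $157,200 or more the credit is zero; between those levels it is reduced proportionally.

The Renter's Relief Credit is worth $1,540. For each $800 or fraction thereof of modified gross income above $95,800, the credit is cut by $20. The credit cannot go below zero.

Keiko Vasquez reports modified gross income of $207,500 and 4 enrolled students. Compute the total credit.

Education Credit: base = 4 × $1,550 = $6,200. 4% of the $119,300 excess over $88,200 is $4,772; credit = $6,200 − $4,772 = $1,428.
Commuter Credit: $207,500 is at or above $157,200, so the credit is $0.
Renter's Relief Credit: income exceeds $95,800 by $111,700 → 140 increments × $20 = $2,800 ≥ base, so the credit is $0.
Total: $1,428 + $0 + $0 = $1,428.

$1,428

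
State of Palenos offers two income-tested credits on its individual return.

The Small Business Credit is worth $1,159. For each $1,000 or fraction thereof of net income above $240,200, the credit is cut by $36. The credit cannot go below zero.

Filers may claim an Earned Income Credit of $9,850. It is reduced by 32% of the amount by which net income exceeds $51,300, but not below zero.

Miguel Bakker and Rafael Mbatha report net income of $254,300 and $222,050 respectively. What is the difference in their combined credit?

Miguel ($254,300): Small Business Credit: income exceeds $240,200 by $14,100, which is 15 full-or-partial $1,000 increments; reduction = 15 × $36 = $540, leaving $619. Earned Income Credit: 32% of the $203,000 excess over $51,300 is $64,960 ≥ base, so the credit is $0. total $619 + $0 = $619
Rafael ($222,050): Small Business Credit: $222,050 is at or below the $240,200 threshold, so the full $1,159 applies. Earned Income Credit: 32% of the $170,750 excess over $51,300 is $54,640 ≥ base, so the credit is $0. total $1,159 + $0 = $1,159
Difference: |$619 − $1,159| = $540.

$540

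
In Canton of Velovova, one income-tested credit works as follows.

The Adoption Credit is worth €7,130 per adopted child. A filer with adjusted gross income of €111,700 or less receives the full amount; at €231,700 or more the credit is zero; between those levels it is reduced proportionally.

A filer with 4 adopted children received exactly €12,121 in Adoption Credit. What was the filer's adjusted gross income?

Full credit = 4 × €7,130 = €28,520.
€12,121 is 12,121/28,520 of the full €28,520, so 16,399/28,520 of the €120,000 range has been used: income = €111,700 + €120,000 × 16,399/28,520 = €180,700.

€180,700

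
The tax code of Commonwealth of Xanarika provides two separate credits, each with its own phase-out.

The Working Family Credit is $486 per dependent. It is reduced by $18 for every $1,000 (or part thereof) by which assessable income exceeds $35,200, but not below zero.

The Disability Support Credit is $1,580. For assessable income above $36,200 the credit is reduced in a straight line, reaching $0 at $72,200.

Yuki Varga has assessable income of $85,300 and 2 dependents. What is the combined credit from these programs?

$54

Working Family Credit: base = 2 × $486 = $972. income exceeds $35,200 by $50,100, which is 51 full-or-partial $1,000 increments; reduction = 51 × $18 = $918, leaving $54.
Disability Support Credit: $85,300 is at or above $72,200, so the credit is $0.
Total: $54 + $0 = $54.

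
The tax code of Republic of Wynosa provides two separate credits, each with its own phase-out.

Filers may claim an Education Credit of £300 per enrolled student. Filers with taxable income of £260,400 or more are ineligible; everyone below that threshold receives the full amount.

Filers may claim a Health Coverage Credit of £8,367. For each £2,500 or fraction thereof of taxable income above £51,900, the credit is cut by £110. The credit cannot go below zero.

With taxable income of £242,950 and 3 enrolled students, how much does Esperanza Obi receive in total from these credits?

£900

Education Credit: base = 3 × £300 = £900. £242,950 is below the £260,400 cutoff, so the full £900 applies.
Health Coverage Credit: income exceeds £51,900 by £191,050 → 77 increments × £110 = £8,470 ≥ base, so the credit is £0.
Total: £900 + £0 = £900.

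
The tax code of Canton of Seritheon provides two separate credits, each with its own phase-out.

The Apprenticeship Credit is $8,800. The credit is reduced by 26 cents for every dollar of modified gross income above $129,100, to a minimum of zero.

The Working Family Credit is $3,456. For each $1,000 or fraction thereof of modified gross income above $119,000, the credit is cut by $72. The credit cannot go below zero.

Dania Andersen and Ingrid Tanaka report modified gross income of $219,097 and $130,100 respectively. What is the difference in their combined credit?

$11,132

Dania ($219,097): Apprenticeship Credit: 26% of the $89,997 excess over $129,100 is $23,399.22 ≥ base, so the credit is $0. Working Family Credit: income exceeds $119,000 by $100,097 → 101 increments × $72 = $7,272 ≥ base, so the credit is $0. total $0 + $0 = $0
Ingrid ($130,100): Apprenticeship Credit: 26% of the $1,000 excess over $129,100 is $260; credit = $8,800 − $260 = $8,540. Working Family Credit: income exceeds $119,000 by $11,100, which is 12 full-or-partial $1,000 increments; reduction = 12 × $72 = $864, leaving $2,592. total $8,540 + $2,592 = $11,132
Difference: |$0 − $11,132| = $11,132.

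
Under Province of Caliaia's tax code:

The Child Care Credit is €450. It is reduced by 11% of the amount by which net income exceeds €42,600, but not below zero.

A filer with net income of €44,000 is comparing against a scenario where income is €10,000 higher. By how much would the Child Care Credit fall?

At €44,000 — 11% of the €1,400 excess over €42,600 is €154; credit = €450 − €154 = €296.
At €54,000 — 11% of the €11,400 excess over €42,600 is €1,254 ≥ base, so the credit is €0.
Lost: €296 − €0 = €296.

€296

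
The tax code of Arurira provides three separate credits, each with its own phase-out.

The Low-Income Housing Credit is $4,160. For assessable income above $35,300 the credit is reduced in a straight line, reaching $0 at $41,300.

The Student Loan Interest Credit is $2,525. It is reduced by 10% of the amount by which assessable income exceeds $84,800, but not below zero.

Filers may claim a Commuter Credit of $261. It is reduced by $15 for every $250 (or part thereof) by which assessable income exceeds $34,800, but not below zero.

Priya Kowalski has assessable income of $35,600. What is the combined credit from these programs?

$6,678

Low-Income Housing Credit: $35,600 is $300 into a $6,000 phase-out range, leaving 5,700/6,000 of the credit: $4,160 × 5,700/6,000 = $3,952.
Student Loan Interest Credit: $35,600 is at or below the $84,800 threshold, so the full $2,525 applies.
Commuter Credit: income exceeds $34,800 by $800, which is 4 full-or-partial $250 increments; reduction = 4 × $15 = $60, leaving $201.
Total: $3,952 + $2,525 + $201 = $6,678.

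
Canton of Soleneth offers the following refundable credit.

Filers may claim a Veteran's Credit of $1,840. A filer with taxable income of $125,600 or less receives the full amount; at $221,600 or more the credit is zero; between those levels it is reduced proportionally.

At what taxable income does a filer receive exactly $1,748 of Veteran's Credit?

$130,400

$1,748 is 1,748/1,840 of the full $1,840, so 92/1,840 of the $96,000 range has been used: income = $125,600 + $96,000 × 92/1,840 = $130,400.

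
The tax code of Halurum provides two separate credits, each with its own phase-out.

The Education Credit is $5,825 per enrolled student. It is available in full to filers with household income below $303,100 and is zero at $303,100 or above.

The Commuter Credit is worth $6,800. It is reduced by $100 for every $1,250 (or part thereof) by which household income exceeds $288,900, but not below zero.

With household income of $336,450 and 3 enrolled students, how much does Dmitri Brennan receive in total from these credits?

$2,900

Education Credit: base = 3 × $5,825 = $17,475. $336,450 meets or exceeds the $303,100 cutoff, so the credit is $0.
Commuter Credit: income exceeds $288,900 by $47,550, which is 39 full-or-partial $1,250 increments; reduction = 39 × $100 = $3,900, leaving $2,900.
Total: $0 + $2,900 = $2,900.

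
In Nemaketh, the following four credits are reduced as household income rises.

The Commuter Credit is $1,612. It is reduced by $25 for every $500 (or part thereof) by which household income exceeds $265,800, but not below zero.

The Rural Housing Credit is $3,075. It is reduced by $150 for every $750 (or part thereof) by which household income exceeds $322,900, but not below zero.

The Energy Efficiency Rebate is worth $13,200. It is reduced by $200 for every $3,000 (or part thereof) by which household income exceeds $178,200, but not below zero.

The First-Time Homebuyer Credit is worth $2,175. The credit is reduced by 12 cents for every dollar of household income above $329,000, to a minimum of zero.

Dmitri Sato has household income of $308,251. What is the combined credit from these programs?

Commuter Credit: income exceeds $265,800 by $42,451 → 85 increments × $25 = $2,125 ≥ base, so the credit is $0.
Rural Housing Credit: $308,251 is at or below the $322,900 threshold, so the full $3,075 applies.
Energy Efficiency Rebate: income exceeds $178,200 by $130,051, which is 44 full-or-partial $3,000 increments; reduction = 44 × $200 = $8,800, leaving $4,400.
First-Time Homebuyer Credit: $308,251 is at or below the $329,000 threshold, so the full $2,175 applies.
Total: $0 + $3,075 + $4,400 + $2,175 = $9,650.

$9,650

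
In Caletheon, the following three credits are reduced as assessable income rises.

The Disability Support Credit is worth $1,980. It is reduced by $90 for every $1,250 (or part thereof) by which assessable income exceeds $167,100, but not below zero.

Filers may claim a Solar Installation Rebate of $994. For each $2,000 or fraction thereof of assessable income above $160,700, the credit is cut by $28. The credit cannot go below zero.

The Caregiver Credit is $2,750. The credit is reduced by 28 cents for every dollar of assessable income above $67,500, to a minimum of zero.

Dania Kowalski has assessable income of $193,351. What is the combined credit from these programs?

Disability Support Credit: income exceeds $167,100 by $26,251 → 22 increments × $90 = $1,980 ≥ base, so the credit is $0.
Solar Installation Rebate: income exceeds $160,700 by $32,651, which is 17 full-or-partial $2,000 increments; reduction = 17 × $28 = $476, leaving $518.
Caregiver Credit: 28% of the $125,851 excess over $67,500 is $35,238.28 ≥ base, so the credit is $0.
Total: $0 + $518 + $0 = $518.

$518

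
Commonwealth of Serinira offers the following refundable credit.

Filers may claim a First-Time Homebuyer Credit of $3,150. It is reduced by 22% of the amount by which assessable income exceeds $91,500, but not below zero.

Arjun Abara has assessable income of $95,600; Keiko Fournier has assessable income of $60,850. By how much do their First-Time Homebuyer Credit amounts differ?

Arjun ($95,600): First-Time Homebuyer Credit: 22% of the $4,100 excess over $91,500 is $902; credit = $3,150 − $902 = $2,248.
Keiko ($60,850): First-Time Homebuyer Credit: $60,850 is at or below the $91,500 threshold, so the full $3,150 applies.
Difference: |$2,248 − $3,150| = $902.

$902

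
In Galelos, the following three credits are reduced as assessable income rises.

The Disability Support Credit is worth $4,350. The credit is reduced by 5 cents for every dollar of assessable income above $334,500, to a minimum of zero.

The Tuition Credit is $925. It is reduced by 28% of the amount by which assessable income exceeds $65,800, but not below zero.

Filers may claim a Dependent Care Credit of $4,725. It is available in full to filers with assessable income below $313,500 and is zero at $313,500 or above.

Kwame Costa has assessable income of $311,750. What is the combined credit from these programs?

$9,075

Disability Support Credit: $311,750 is at or below the $334,500 threshold, so the full $4,350 applies.
Tuition Credit: 28% of the $245,950 excess over $65,800 is $68,866 ≥ base, so the credit is $0.
Dependent Care Credit: $311,750 is below the $313,500 cutoff, so the full $4,725 applies.
Total: $4,350 + $0 + $4,725 = $9,075.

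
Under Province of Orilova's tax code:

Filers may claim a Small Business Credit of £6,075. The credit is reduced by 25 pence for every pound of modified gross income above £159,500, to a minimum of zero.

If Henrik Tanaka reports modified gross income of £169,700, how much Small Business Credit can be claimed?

Small Business Credit: 25% of the £10,200 excess over £159,500 is £2,550; credit = £6,075 − £2,550 = £3,525.

£3,525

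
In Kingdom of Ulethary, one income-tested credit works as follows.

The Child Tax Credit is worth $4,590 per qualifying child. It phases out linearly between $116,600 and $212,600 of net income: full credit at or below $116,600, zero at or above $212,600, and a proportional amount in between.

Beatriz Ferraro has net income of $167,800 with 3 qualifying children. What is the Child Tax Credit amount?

$6,426

Child Tax Credit: base = 3 × $4,590 = $13,770. $167,800 is $51,200 into a $96,000 phase-out range, leaving 44,800/96,000 of the credit: $13,770 × 44,800/96,000 = $6,426.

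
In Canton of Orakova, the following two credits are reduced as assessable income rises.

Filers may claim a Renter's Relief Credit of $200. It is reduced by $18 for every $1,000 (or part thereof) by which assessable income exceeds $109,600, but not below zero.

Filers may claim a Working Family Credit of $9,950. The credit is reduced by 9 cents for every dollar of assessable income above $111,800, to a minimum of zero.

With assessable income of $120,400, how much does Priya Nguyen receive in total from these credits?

Renter's Relief Credit: income exceeds $109,600 by $10,800, which is 11 full-or-partial $1,000 increments; reduction = 11 × $18 = $198, leaving $2.
Working Family Credit: 9% of the $8,600 excess over $111,800 is $774; credit = $9,950 − $774 = $9,176.
Total: $2 + $9,176 = $9,178.

$9,178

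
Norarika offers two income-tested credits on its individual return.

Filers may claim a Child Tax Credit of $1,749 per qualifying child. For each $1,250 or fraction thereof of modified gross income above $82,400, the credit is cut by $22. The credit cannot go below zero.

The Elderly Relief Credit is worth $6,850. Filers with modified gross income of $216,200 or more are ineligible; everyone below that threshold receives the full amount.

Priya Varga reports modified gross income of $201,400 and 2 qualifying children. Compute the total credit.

Child Tax Credit: base = 2 × $1,749 = $3,498. income exceeds $82,400 by $119,000, which is 96 full-or-partial $1,250 increments; reduction = 96 × $22 = $2,112, leaving $1,386.
Elderly Relief Credit: $201,400 is below the $216,200 cutoff, so the full $6,850 applies.
Total: $1,386 + $6,850 = $8,236.

$8,236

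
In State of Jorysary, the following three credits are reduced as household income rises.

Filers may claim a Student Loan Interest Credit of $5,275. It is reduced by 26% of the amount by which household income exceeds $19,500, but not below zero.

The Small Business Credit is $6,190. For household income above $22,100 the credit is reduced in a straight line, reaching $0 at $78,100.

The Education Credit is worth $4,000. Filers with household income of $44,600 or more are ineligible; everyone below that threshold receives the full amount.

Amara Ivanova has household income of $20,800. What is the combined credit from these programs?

$15,127

Student Loan Interest Credit: 26% of the $1,300 excess over $19,500 is $338; credit = $5,275 − $338 = $4,937.
Small Business Credit: $20,800 is at or below the $22,100 threshold, so the full $6,190 applies.
Education Credit: $20,800 is below the $44,600 cutoff, so the full $4,000 applies.
Total: $4,937 + $6,190 + $4,000 = $15,127.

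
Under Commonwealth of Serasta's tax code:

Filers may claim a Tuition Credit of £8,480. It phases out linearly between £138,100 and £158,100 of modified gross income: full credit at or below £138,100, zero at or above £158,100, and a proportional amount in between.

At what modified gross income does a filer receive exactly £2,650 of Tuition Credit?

£151,850

£2,650 is 2,650/8,480 of the full £8,480, so 5,830/8,480 of the £20,000 range has been used: income = £138,100 + £20,000 × 5,830/8,480 = £151,850.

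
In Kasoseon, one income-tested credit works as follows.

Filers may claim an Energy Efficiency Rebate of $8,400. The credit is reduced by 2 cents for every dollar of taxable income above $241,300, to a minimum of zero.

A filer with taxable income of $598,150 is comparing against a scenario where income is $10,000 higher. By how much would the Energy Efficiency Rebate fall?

$200

At $598,150 — 2% of the $356,850 excess over $241,300 is $7,137; credit = $8,400 − $7,137 = $1,263.
At $608,150 — 2% of the $366,850 excess over $241,300 is $7,337; credit = $8,400 − $7,337 = $1,063.
Lost: $1,263 − $1,063 = $200.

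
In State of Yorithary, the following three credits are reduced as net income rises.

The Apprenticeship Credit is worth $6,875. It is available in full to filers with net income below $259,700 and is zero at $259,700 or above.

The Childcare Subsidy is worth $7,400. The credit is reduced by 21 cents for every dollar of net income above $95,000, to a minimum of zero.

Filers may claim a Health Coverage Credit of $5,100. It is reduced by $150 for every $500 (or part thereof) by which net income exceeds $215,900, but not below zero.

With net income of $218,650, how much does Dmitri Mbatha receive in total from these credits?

$11,075

Apprenticeship Credit: $218,650 is below the $259,700 cutoff, so the full $6,875 applies.
Childcare Subsidy: 21% of the $123,650 excess over $95,000 is $25,966.50 ≥ base, so the credit is $0.
Health Coverage Credit: income exceeds $215,900 by $2,750, which is 6 full-or-partial $500 increments; reduction = 6 × $150 = $900, leaving $4,200.
Total: $6,875 + $0 + $4,200 = $11,075.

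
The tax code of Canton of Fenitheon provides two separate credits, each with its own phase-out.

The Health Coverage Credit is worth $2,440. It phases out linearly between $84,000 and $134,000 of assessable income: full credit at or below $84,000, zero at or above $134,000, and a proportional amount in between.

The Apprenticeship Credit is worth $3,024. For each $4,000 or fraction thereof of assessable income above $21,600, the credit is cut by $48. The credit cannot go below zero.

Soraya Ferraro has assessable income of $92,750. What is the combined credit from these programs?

Health Coverage Credit: $92,750 is $8,750 into a $50,000 phase-out range, leaving 41,250/50,000 of the credit: $2,440 × 41,250/50,000 = $2,013.
Apprenticeship Credit: income exceeds $21,600 by $71,150, which is 18 full-or-partial $4,000 increments; reduction = 18 × $48 = $864, leaving $2,160.
Total: $2,013 + $2,160 = $4,173.

$4,173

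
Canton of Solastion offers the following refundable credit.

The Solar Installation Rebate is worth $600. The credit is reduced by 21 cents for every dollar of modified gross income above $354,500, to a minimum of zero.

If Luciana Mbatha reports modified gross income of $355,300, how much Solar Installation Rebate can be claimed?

Solar Installation Rebate: 21% of the $800 excess over $354,500 is $168; credit = $600 − $168 = $432.

$432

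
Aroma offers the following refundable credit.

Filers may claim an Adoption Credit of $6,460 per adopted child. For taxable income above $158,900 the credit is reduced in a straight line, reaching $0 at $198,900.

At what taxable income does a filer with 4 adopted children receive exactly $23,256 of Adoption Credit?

$162,900

Full credit = 4 × $6,460 = $25,840.
$23,256 is 23,256/25,840 of the full $25,840, so 2,584/25,840 of the $40,000 range has been used: income = $158,900 + $40,000 × 2,584/25,840 = $162,900.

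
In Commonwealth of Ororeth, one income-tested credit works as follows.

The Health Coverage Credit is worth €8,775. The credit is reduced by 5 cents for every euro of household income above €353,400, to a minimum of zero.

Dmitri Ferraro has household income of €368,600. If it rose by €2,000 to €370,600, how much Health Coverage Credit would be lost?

€100

At €368,600 — 5% of the €15,200 excess over €353,400 is €760; credit = €8,775 − €760 = €8,015.
At €370,600 — 5% of the €17,200 excess over €353,400 is €860; credit = €8,775 − €860 = €7,915.
Lost: €8,015 − €7,915 = €100.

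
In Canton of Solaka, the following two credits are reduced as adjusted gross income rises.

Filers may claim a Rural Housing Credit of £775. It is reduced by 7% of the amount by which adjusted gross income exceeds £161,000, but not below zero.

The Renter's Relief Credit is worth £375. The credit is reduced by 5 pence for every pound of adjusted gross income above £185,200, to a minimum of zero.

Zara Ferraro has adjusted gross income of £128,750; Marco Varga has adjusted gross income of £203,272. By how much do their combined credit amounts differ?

£1,150

Zara (£128,750): Rural Housing Credit: £128,750 is at or below the £161,000 threshold, so the full £775 applies. Renter's Relief Credit: £128,750 is at or below the £185,200 threshold, so the full £375 applies. total £775 + £375 = £1,150
Marco (£203,272): Rural Housing Credit: 7% of the £42,272 excess over £161,000 is £2,959.04 ≥ base, so the credit is £0. Renter's Relief Credit: 5% of the £18,072 excess over £185,200 is £903.60 ≥ base, so the credit is £0. total £0 + £0 = £0
Difference: |£1,150 − £0| = £1,150.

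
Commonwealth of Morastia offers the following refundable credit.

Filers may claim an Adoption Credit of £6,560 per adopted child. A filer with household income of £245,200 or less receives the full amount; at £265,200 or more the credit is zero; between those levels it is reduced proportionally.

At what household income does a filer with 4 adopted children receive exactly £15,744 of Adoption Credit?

Full credit = 4 × £6,560 = £26,240.
£15,744 is 15,744/26,240 of the full £26,240, so 10,496/26,240 of the £20,000 range has been used: income = £245,200 + £20,000 × 10,496/26,240 = £253,200.

£253,200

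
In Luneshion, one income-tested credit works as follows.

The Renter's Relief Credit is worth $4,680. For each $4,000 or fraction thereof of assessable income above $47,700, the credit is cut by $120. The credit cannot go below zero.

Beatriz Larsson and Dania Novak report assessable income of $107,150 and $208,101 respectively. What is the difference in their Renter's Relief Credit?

Beatriz ($107,150): Renter's Relief Credit: income exceeds $47,700 by $59,450, which is 15 full-or-partial $4,000 increments; reduction = 15 × $120 = $1,800, leaving $2,880.
Dania ($208,101): Renter's Relief Credit: income exceeds $47,700 by $160,401 → 41 increments × $120 = $4,920 ≥ base, so the credit is $0.
Difference: |$2,880 − $0| = $2,880.

$2,880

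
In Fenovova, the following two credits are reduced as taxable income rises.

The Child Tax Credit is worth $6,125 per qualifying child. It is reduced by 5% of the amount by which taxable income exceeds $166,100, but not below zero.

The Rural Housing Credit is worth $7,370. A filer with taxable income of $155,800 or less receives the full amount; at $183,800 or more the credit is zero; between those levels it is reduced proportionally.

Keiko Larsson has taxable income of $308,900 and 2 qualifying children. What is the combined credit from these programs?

$5,110

Child Tax Credit: base = 2 × $6,125 = $12,250. 5% of the $142,800 excess over $166,100 is $7,140; credit = $12,250 − $7,140 = $5,110.
Rural Housing Credit: $308,900 is at or above $183,800, so the credit is $0.
Total: $5,110 + $0 = $5,110.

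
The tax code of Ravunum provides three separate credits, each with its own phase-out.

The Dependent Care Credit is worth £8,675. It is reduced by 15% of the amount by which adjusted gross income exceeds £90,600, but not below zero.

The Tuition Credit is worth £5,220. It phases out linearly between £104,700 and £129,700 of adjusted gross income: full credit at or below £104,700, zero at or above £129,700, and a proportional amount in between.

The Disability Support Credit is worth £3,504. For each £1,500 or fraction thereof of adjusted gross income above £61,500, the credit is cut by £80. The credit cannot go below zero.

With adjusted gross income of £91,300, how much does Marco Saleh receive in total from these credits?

Dependent Care Credit: 15% of the £700 excess over £90,600 is £105; credit = £8,675 − £105 = £8,570.
Tuition Credit: £91,300 is at or below the £104,700 threshold, so the full £5,220 applies.
Disability Support Credit: income exceeds £61,500 by £29,800, which is 20 full-or-partial £1,500 increments; reduction = 20 × £80 = £1,600, leaving £1,904.
Total: £8,570 + £5,220 + £1,904 = £15,694.

£15,694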